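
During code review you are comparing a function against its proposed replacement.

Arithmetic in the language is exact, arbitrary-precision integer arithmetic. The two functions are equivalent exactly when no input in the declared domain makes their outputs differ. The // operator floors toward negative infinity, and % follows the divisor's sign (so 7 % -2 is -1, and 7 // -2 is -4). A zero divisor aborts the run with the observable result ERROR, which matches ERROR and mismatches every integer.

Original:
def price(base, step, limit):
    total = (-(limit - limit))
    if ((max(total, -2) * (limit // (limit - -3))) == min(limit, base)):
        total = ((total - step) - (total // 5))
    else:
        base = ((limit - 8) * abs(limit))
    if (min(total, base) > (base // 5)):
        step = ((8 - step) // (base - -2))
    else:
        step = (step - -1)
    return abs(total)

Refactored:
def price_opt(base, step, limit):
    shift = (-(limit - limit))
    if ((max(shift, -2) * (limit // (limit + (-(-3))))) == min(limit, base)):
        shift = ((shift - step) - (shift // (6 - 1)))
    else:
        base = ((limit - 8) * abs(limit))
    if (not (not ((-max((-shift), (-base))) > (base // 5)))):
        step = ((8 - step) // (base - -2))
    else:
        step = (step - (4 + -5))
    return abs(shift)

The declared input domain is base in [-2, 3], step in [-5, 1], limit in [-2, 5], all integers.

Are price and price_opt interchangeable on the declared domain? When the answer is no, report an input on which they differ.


Equivalent — the differences include arithmetic usage differs; and constant usage differs; and boolean connective usage differs; and local variable names differ; and min/max/abs usage differs, yet no declared input distinguishes the two.
As a probe, take base=2, step=-1, limit=-1: price runs total = 0; ((max(total, -2) * (limit // (limit - -3))) == min(limit, base)) -> false; base = -9; (min(total, base) > (base // 5)) -> false; step = 0; return 0; price_opt runs shift = 0; ((max(shift, -2) * (limit // (limit + (-(-3))))) == min(limit, base)) -> false; base = -9; (not (not ((-max((-shift), (-base))) > (base // 5)))) -> false; step = 0; return 0; both end at 0.
Every one of the 336 inputs gives matching results.
verdict: equivalent


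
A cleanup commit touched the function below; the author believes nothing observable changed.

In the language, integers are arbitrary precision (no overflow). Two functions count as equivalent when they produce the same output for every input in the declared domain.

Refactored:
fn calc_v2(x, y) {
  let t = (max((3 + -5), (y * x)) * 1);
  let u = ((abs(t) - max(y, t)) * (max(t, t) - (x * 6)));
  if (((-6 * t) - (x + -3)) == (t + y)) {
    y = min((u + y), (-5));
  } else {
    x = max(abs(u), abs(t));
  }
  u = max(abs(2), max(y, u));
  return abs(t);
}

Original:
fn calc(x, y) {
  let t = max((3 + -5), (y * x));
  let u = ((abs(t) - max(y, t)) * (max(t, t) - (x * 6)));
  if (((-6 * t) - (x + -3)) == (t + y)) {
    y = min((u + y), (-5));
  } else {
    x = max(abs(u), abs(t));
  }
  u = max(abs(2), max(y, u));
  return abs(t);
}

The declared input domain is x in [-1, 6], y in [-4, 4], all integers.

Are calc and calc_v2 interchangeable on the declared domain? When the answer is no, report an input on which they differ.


Equivalent — the differences include arithmetic usage differs, plus constant usage differs, yet no declared input distinguishes the two.
One worked example (x=0, y=-1) — calc: t := 0 | u := 0 | (((-6 * t) - (x + -3)) == (t + y)): false | x := 0 | u := 2 | result 0; calc_v2: t := 0 | u := 0 | (((-6 * t) - (x + -3)) == (t + y)): false | x := 0 | u := 2 | result 0; agreement on 0.
Across all 72 domain points the two functions coincide.
verdict: equivalent


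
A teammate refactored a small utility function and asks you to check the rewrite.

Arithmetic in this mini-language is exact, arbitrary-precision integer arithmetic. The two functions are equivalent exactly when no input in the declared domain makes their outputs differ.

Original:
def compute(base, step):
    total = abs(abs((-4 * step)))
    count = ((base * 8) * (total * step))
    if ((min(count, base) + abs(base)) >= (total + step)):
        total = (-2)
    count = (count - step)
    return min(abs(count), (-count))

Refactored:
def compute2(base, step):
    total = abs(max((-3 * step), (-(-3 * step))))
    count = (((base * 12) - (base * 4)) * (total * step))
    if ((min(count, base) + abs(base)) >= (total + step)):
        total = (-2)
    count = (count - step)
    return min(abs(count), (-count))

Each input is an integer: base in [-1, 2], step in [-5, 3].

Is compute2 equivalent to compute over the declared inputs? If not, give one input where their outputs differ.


Not equivalent: base=-1, step=-5 separates them (-805 vs -605).
compute: total := 20 | count := 800 | ((min(count, base) + abs(base)) >= (total + step)): false | count := 805 | result -805
compute2: total := 15 | count := 600 | ((min(count, base) + abs(base)) >= (total + step)): false | count := 605 | result -605
verdict: not equivalent; witness: base=-1, step=-5


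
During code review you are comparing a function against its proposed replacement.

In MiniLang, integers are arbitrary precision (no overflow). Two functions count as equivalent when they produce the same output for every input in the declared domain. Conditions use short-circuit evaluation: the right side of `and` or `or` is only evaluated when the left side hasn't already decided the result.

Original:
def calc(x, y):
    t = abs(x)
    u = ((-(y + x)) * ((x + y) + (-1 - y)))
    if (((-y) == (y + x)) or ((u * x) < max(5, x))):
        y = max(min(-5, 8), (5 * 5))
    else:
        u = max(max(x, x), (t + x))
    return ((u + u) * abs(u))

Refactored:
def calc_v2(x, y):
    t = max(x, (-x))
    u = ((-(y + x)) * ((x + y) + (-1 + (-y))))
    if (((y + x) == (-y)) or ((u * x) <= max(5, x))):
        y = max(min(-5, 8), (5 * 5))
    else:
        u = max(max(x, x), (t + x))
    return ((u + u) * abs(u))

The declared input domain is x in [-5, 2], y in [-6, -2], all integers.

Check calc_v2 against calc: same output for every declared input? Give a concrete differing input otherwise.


Equivalent. The one real change (`((u * x) < max(5, x))` became `((u * x) <= max(5, x))`) has no effect anywhere in the declared ranges.
Across all 40 domain points the two functions coincide.
As a probe, take x=-4, y=-2: calc runs t := 4 | u := -30 | (((-y) == (y + x)) or ((u * x) < max(5, x))): false | u := 0 | result 0; calc_v2 runs t := 4 | u := -30 | (((y + x) == (-y)) or ((u * x) <= max(5, x))): false | u := 0 | result 0; both end at 0.
verdict: equivalent


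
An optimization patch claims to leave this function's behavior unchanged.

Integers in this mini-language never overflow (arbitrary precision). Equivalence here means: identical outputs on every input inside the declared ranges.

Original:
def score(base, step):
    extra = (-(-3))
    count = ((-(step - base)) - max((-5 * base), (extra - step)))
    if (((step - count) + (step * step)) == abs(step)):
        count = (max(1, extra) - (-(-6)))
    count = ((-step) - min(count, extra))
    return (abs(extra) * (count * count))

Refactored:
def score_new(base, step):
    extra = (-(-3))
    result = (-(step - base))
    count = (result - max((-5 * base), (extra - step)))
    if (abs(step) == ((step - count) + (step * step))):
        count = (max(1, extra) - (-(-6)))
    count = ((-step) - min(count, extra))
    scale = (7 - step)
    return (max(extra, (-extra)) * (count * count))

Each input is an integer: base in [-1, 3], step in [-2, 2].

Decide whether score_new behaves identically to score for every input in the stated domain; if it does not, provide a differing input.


Changes here: min/max/abs usage differs, and constant usage differs, and statement counts differ, and arithmetic usage differs, and local variable names differ; the full 25-point sweep finds no disagreement.
verdict: equivalent


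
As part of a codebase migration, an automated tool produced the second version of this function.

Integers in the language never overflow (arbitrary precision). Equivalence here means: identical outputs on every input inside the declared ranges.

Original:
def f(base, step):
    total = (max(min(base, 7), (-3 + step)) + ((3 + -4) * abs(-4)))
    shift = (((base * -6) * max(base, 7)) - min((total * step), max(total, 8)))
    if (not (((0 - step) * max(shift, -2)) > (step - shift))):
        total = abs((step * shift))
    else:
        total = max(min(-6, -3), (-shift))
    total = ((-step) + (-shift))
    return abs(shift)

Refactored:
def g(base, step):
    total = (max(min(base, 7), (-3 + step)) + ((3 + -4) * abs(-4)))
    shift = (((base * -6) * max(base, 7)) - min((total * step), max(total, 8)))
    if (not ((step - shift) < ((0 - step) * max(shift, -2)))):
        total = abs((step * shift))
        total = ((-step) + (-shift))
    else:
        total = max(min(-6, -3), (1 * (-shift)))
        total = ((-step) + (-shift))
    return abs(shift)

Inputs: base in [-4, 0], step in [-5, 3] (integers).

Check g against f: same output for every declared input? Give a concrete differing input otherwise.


Although arithmetic usage differs; statement counts differ; comparison usage differs; constant usage differs, 45/45 inputs agree.
verdict: equivalent


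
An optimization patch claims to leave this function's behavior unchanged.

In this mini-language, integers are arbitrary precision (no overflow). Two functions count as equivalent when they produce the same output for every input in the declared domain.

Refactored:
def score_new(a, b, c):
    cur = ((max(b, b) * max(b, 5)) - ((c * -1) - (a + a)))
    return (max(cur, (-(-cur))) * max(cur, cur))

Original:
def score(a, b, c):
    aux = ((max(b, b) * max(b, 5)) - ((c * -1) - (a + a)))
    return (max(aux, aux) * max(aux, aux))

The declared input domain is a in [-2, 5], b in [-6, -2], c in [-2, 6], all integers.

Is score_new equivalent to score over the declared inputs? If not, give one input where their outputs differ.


The two are interchangeable: local variable names differ, and every declared input agrees.
As a probe, take a=2, b=-5, c=0: score runs aux = -21; return 441; score_new runs cur = -21; return 441; both end at 441.
Across all 360 domain points the two functions coincide.
verdict: equivalent


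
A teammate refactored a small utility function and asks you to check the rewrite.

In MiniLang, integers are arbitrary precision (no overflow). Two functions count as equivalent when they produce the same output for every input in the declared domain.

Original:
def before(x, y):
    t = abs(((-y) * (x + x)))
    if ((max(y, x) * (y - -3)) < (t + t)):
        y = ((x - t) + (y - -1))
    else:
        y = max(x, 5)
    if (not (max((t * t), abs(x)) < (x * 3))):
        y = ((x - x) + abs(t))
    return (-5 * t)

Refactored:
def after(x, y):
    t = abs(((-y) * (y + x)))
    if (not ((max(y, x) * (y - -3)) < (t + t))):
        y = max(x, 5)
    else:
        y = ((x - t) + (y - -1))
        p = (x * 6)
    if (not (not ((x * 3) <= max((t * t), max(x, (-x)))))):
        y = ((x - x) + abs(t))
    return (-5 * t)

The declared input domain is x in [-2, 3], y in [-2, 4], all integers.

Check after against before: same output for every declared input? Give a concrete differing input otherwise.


Take x=-2, y=-1.
before: t becomes 4; next ((max(y, x) * (y - -3)) < (t + t)) evaluates to true; next y becomes -6; next (not (max((t * t), abs(x)) < (x * 3))) evaluates to true; next y becomes 4; next final value -20
after: t becomes 3; next (not ((max(y, x) * (y - -3)) < (t + t))) evaluates to false; next y becomes -5; next p becomes -12; next (not (not ((x * 3) <= max((t * t), max(x, (-x)))))) evaluates to true; next y becomes 3; next final value -15
-20 against -15: the behavior changed.
verdict: not equivalent; witness: x=-2, y=-1


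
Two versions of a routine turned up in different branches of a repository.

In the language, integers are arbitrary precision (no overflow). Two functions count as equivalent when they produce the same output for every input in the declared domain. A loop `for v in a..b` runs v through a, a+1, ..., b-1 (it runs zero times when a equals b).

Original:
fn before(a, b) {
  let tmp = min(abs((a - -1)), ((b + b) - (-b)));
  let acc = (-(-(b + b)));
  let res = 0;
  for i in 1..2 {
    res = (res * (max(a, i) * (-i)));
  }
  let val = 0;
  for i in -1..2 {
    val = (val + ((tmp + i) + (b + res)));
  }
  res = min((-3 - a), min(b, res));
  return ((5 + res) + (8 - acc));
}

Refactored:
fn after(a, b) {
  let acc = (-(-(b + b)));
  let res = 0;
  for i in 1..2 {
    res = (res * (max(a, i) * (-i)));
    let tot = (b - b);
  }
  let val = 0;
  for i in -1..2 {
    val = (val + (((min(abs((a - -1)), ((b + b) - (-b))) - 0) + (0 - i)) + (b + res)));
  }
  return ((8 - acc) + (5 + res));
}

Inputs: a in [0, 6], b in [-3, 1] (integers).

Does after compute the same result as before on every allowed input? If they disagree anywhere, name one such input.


Not equivalent: a=0, b=-3 separates them (16 vs 19).
before: tmp := -9 | acc := -6 | res := 0 | iter i=1: | res := 0 | val := 0 | iter i=-1: | val := -13 | iter i=0: | val := -25 | iter i=1: | val := -36 | res := -3 | result 16
after: acc := -6 | res := 0 | iter i=1: | res := 0 | tot := 0 | val := 0 | iter i=-1: | val := -11 | iter i=0: | val := -23 | iter i=1: | val := -36 | result 19
verdict: not equivalent; witness: a=0, b=-3


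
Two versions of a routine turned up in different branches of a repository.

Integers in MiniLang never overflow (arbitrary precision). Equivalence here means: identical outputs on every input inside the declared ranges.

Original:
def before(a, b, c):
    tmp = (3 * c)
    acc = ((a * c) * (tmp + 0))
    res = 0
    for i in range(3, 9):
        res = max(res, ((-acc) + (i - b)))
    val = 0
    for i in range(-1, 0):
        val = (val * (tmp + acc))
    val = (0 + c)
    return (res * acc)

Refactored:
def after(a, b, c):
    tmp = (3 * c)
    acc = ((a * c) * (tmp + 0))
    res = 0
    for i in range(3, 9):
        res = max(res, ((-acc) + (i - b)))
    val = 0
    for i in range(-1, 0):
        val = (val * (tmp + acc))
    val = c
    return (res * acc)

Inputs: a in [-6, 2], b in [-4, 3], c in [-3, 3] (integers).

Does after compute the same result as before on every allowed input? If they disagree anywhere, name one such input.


Although constant usage differs; and arithmetic usage differs, 504/504 inputs agree.
verdict: equivalent


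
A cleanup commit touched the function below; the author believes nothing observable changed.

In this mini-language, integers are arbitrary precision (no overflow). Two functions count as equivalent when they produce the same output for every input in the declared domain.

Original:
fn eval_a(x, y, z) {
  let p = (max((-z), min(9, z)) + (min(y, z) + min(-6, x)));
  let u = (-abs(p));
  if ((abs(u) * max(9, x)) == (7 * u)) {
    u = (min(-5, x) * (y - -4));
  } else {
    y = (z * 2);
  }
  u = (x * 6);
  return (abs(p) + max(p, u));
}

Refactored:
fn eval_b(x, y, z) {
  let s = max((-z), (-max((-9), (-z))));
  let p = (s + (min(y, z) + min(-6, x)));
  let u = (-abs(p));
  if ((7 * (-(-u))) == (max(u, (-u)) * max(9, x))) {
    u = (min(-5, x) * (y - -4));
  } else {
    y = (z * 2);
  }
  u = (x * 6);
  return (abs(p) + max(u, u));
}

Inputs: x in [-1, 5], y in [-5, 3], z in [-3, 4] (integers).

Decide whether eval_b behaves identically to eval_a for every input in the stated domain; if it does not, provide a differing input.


On input x=-1, y=-3, z=4, eval_a returns 0 while eval_b returns -1.
verdict: not equivalent; witness: x=-1, y=-3, z=4


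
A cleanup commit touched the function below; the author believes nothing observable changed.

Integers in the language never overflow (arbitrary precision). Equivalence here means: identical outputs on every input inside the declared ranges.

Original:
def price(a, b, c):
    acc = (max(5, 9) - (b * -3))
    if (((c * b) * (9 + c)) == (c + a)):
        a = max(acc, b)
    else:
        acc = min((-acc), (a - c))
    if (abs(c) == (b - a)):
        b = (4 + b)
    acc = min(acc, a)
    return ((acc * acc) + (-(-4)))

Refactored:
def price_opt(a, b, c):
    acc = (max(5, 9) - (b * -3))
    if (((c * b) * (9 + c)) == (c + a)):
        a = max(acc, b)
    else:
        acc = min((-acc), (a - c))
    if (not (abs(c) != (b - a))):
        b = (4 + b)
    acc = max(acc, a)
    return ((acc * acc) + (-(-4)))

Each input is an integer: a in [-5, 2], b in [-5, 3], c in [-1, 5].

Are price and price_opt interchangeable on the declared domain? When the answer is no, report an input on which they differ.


These are not equivalent — on a=-5, b=-5, c=-1 the outputs split (29 vs 20).
price: acc becomes -6; next (((c * b) * (9 + c)) == (c + a)) evaluates to false; next acc becomes -4; next (abs(c) == (b - a)) evaluates to false; next acc becomes -5; next final value 29
price_opt: acc becomes -6; next (((c * b) * (9 + c)) == (c + a)) evaluates to false; next acc becomes -4; next (not (abs(c) != (b - a))) evaluates to false; next acc becomes -4; next final value 20
verdict: not equivalent; witness: a=-5, b=-5, c=-1


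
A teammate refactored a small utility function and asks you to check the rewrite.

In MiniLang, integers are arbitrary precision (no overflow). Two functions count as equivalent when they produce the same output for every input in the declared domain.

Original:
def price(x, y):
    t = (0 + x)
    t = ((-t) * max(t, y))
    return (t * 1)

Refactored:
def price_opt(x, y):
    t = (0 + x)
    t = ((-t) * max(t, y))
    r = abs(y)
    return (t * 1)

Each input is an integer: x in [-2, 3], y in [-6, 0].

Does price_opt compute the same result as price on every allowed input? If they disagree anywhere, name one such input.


The two are interchangeable: local variable names differ; also min/max/abs usage differs; also statement counts differ, and every declared input agrees.
Tracing x=-1, y=0: price: t=-1, then t=0, then returns 0 | price_opt: t=-1, then t=0, then r=0, then returns 0 — matching result 0.
Checked all 42 inputs in the declared domain: the outputs agree on every one.
verdict: equivalent


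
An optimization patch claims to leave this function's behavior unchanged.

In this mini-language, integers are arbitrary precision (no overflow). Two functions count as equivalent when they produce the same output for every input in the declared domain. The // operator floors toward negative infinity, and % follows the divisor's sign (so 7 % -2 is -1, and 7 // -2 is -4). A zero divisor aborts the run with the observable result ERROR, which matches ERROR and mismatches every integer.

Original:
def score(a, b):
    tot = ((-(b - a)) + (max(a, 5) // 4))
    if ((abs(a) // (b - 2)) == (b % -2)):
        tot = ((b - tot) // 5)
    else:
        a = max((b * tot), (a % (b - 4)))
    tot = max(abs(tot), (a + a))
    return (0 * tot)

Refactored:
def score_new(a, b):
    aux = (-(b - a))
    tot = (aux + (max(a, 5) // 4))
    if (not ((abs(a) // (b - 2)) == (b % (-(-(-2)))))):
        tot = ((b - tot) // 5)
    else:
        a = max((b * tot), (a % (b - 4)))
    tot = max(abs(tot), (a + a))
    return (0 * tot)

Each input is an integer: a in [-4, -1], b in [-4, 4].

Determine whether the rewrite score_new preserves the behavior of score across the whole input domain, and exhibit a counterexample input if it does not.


These are not equivalent — on a=-4, b=4 the outputs split (ERROR vs 0).
score: tot=-7, then ((abs(a) // (b - 2)) == (b % -2)) is false, then a zero divisor aborts: ERROR
score_new: aux=-8, then tot=-7, then (not ((abs(a) // (b - 2)) == (b % (-(-(-2)))))) is true, then tot=2, then tot=2, then returns 0
verdict: not equivalent; witness: a=-4, b=4


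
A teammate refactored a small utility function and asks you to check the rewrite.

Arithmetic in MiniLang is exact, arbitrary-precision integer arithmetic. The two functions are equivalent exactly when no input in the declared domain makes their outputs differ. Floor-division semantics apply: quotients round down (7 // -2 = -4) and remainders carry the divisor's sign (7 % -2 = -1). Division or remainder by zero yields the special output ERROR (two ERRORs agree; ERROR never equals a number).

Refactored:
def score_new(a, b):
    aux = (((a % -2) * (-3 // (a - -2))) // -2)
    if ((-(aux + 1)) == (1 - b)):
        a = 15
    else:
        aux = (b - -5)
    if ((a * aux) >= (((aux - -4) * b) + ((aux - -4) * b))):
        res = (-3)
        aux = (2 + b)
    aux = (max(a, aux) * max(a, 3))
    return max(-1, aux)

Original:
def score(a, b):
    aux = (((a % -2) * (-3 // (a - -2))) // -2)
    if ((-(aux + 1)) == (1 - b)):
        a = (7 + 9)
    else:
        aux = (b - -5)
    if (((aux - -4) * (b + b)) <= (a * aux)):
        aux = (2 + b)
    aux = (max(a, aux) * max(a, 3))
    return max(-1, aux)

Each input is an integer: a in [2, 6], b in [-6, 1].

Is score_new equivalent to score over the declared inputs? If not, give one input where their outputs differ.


Try a=3, b=1.
score: aux=-1, then ((-(aux + 1)) == (1 - b)) is true, then a=16, then (((aux - -4) * (b + b)) <= (a * aux)) is false, then aux=256, then returns 256
score_new: aux=-1, then ((-(aux + 1)) == (1 - b)) is true, then a=15, then ((a * aux) >= (((aux - -4) * b) + ((aux - -4) * b))) is false, then aux=225, then returns 225
256 and 225 differ, so these are not the same function on this domain.
verdict: not equivalent; witness: a=3, b=1


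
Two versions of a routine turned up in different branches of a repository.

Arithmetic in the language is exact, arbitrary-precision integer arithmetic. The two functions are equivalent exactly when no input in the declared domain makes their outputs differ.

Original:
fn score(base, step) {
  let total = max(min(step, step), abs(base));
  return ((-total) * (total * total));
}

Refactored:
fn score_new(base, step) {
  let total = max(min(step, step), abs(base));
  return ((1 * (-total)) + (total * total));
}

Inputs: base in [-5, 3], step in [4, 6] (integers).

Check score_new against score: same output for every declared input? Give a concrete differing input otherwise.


Run the pair on base=-5, step=4.
score: total := 5 | result -125
score_new: total := 5 | result 20
-125 vs 20 — the two versions disagree here.
verdict: not equivalent; witness: base=-5, step=4


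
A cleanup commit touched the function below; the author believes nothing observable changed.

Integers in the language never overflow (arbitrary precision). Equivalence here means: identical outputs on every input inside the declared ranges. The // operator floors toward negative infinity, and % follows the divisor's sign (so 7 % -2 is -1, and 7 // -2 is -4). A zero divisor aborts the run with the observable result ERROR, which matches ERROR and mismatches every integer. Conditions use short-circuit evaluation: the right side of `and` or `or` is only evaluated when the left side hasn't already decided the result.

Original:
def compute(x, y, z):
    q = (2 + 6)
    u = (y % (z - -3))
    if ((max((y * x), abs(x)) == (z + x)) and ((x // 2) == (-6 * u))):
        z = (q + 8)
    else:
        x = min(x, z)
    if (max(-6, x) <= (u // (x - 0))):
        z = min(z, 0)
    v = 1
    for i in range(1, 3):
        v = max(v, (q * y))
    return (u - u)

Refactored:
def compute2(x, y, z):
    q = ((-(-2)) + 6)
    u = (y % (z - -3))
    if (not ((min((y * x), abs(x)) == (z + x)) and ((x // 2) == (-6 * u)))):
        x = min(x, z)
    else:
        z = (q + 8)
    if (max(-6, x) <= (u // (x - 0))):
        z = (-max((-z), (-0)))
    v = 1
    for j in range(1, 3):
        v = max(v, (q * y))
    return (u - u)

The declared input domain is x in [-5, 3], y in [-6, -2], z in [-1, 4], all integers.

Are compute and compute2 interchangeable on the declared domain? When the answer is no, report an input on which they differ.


Run the pair on x=1, y=-6, z=0.
compute: q becomes 8; next u becomes 0; next ((max((y * x), abs(x)) == (z + x)) and ((x // 2) == (-6 * u))) evaluates to true; next z becomes 16; next (max(-6, x) <= (u // (x - 0))) evaluates to false; next v becomes 1; next at i=1:; next v becomes 1; next at i=2:; next v becomes 1; next final value 0
compute2: q becomes 8; next u becomes 0; next (not ((min((y * x), abs(x)) == (z + x)) and ((x // 2) == (-6 * u)))) evaluates to true; next x becomes 0; next hits division by zero so the output is ERROR
0 vs ERROR — the two versions disagree here.
verdict: not equivalent; witness: x=1, y=-6, z=0


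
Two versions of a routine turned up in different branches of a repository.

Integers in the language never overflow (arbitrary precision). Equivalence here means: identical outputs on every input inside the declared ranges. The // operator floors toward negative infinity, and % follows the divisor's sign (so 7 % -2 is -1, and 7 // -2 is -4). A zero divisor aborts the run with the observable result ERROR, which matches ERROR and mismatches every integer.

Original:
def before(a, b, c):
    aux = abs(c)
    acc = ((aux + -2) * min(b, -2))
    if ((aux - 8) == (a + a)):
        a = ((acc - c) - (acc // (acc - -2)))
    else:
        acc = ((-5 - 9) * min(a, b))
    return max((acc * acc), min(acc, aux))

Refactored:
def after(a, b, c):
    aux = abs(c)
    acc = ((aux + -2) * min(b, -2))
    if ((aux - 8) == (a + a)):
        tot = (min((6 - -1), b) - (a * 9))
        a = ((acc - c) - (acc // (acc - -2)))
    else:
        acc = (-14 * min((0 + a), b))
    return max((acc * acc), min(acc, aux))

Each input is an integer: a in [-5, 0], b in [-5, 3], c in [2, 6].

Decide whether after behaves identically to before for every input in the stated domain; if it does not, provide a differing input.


Comparing the listings, the differences include: arithmetic usage differs; constant usage differs; statement counts differ; local variable names differ; min/max/abs usage differs.
Tracing a=-1, b=-3, c=5: before: aux := 5 | acc := -9 | ((aux - 8) == (a + a)): false | acc := 42 | result 1764 | after: aux := 5 | acc := -9 | ((aux - 8) == (a + a)): false | acc := 42 | result 1764 — matching result 1764.
Every one of the 270 inputs gives matching results.
verdict: equivalent


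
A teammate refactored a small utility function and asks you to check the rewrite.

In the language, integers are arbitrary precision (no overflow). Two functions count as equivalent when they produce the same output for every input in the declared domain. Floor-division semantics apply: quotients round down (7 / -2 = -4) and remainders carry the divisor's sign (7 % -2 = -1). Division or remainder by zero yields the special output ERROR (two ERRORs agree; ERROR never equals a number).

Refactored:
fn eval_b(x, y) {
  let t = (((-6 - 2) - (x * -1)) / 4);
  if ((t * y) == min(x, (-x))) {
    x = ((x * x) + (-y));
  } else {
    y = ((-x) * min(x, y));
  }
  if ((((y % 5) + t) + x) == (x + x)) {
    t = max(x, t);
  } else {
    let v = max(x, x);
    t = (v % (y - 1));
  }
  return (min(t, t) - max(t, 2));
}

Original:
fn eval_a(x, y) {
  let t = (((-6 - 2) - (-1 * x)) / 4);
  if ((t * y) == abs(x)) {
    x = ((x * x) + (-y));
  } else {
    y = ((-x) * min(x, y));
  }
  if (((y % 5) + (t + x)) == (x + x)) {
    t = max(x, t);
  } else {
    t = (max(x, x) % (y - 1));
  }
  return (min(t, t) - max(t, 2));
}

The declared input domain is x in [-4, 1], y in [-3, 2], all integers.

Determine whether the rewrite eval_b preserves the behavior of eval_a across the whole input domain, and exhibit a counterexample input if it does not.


At x=-3, y=-1: eval_a gives -2, eval_b gives -5.
verdict: not equivalent; witness: x=-3, y=-1


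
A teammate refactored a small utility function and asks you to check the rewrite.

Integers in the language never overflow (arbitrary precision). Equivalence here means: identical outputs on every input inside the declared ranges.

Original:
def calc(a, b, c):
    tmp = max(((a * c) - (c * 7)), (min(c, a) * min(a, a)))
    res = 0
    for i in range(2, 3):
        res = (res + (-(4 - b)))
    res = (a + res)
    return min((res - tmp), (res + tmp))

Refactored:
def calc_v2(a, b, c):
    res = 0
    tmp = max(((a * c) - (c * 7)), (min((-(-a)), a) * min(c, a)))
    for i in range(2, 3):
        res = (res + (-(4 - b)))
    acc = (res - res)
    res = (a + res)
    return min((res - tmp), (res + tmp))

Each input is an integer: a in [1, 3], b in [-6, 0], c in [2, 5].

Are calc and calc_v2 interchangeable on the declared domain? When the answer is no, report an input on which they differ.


The two are interchangeable: local variable names differ, arithmetic usage differs, statement counts differ, and every declared input agrees.
One worked example (a=2, b=-4, c=3) — calc: tmp becomes 4; next res becomes 0; next at i=2:; next res becomes -8; next res becomes -6; next final value -10; calc_v2: res becomes 0; next tmp becomes 4; next at i=2:; next res becomes -8; next acc becomes 0; next res becomes -6; next final value -10; agreement on -10.
Sweeping the whole domain (84 inputs) finds no disagreement.
verdict: equivalent


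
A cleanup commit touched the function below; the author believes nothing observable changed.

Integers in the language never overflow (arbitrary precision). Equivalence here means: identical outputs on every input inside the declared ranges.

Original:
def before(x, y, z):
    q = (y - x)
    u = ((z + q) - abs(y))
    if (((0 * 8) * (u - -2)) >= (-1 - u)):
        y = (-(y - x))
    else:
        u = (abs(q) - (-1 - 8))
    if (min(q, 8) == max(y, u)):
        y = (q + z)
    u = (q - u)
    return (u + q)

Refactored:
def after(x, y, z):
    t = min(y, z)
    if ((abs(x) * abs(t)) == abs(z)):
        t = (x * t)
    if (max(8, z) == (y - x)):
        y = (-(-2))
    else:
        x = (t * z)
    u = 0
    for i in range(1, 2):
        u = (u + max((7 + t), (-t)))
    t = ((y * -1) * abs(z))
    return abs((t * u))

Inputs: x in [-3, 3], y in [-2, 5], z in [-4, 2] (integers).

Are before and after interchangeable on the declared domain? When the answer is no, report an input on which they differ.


Evaluate both at x=-3, y=-2, z=-4.
before: q becomes 1; next u becomes -5; next (((0 * 8) * (u - -2)) >= (-1 - u)) evaluates to false; next u becomes 10; next (min(q, 8) == max(y, u)) evaluates to false; next u becomes -9; next final value -8
after: t becomes -4; next ((abs(x) * abs(t)) == abs(z)) evaluates to false; next (max(8, z) == (y - x)) evaluates to false; next x becomes 16; next u becomes 0; next at i=1:; next u becomes 4; next t becomes 8; next final value 32
-8 vs 32 — the two versions disagree here.
verdict: not equivalent; witness: x=-3, y=-2, z=-4


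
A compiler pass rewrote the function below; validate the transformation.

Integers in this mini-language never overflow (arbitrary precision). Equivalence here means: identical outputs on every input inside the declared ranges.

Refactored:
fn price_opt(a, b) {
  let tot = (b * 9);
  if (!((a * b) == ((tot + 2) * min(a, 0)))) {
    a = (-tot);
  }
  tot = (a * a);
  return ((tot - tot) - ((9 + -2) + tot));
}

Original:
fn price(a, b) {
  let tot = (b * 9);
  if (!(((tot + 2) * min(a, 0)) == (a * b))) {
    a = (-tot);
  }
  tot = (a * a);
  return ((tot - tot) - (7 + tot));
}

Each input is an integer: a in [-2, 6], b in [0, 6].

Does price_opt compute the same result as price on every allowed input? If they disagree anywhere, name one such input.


Equivalent — the differences include arithmetic usage differs, constant usage differs, yet no declared input distinguishes the two.
Tracing a=0, b=2: price: tot = 18; (!(((tot + 2) * min(a, 0)) == (a * b))) -> false; tot = 0; return -7 | price_opt: tot = 18; (!((a * b) == ((tot + 2) * min(a, 0)))) -> false; tot = 0; return -7 — matching result -7.
An exhaustive pass over the 63 declared inputs shows identical outputs.
verdict: equivalent


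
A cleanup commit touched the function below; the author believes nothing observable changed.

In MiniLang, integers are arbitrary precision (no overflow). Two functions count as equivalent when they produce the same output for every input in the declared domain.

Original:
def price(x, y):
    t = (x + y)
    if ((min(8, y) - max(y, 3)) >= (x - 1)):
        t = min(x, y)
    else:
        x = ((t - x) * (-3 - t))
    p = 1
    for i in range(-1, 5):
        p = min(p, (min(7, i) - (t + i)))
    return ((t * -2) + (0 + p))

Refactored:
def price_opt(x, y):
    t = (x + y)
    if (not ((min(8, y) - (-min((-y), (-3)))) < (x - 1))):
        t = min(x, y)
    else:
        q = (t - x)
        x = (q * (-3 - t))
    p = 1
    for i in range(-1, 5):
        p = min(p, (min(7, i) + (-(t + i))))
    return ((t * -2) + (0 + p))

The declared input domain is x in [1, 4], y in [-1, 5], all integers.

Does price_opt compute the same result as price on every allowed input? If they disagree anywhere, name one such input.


Side by side, the visible changes include: statement counts differ, min/max/abs usage differs, comparison usage differs, local variable names differ, boolean connective usage differs, arithmetic usage differs.
One worked example (x=2, y=2) — price: t := 4 | ((min(8, y) - max(y, 3)) >= (x - 1)): false | x := -14 | p := 1 | iter i=-1: | p := -4 | iter i=0: | p := -4 | iter i=1: | p := -4 | iter i=2: | p := -4 | iter i=3: | p := -4 | iter i=4: | p := -4 | result -12; price_opt: t := 4 | (not ((min(8, y) - (-min((-y), (-3)))) < (x - 1))): false | q := 2 | x := -14 | p := 1 | iter i=-1: | p := -4 | iter i=0: | p := -4 | iter i=1: | p := -4 | iter i=2: | p := -4 | iter i=3: | p := -4 | iter i=4: | p := -4 | result -12; agreement on -12.
An exhaustive pass over the 28 declared inputs shows identical outputs.
verdict: equivalent


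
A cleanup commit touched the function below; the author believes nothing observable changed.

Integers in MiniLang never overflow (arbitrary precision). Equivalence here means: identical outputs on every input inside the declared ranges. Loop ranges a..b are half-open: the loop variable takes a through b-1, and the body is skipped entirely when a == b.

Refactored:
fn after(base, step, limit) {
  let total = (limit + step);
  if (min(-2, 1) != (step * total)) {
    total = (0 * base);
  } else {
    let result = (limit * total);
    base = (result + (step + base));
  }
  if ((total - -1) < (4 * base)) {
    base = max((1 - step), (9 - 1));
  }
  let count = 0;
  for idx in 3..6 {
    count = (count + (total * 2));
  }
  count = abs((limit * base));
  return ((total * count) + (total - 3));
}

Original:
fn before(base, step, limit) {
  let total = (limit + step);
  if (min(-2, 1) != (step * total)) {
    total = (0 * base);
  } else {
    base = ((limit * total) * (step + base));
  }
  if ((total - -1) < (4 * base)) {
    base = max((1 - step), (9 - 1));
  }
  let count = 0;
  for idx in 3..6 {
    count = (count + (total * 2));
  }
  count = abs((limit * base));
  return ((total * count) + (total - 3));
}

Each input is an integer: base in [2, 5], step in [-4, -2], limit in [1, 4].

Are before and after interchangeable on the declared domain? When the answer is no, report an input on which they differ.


Run the pair on base=2, step=-2, limit=3.
before: total becomes 1; next (min(-2, 1) != (step * total)) evaluates to false; next base becomes 0; next ((total - -1) < (4 * base)) evaluates to false; next count becomes 0; next at idx=3:; next count becomes 2; next at idx=4:; next count becomes 4; next at idx=5:; next count becomes 6; next count becomes 0; next final value -2
after: total becomes 1; next (min(-2, 1) != (step * total)) evaluates to false; next result becomes 3; next base becomes 3; next ((total - -1) < (4 * base)) evaluates to true; next base becomes 8; next count becomes 0; next at idx=3:; next count becomes 2; next at idx=4:; next count becomes 4; next at idx=5:; next count becomes 6; next count becomes 24; next final value 22
-2 vs 22 — the two versions disagree here.
verdict: not equivalent; witness: base=2, step=-2, limit=3


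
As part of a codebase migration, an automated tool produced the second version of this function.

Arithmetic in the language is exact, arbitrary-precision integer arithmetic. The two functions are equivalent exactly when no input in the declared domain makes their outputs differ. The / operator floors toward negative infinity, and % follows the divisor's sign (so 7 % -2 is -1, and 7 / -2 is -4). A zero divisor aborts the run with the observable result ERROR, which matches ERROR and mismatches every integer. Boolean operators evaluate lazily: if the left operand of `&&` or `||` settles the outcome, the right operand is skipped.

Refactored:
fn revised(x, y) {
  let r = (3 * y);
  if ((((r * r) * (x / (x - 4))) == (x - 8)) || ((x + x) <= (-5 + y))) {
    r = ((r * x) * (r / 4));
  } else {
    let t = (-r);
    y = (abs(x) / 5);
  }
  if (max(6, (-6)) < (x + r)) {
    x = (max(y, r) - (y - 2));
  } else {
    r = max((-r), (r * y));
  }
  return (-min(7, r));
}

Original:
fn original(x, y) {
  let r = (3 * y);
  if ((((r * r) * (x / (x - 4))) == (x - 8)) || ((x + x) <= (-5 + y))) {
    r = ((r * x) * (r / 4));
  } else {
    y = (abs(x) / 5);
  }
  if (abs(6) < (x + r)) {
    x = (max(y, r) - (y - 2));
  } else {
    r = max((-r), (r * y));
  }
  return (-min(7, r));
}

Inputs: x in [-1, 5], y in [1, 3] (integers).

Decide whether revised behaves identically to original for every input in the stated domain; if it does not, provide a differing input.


Although statement counts differ, constant usage differs, min/max/abs usage differs, local variable names differ, 21/21 inputs agree.
verdict: equivalent


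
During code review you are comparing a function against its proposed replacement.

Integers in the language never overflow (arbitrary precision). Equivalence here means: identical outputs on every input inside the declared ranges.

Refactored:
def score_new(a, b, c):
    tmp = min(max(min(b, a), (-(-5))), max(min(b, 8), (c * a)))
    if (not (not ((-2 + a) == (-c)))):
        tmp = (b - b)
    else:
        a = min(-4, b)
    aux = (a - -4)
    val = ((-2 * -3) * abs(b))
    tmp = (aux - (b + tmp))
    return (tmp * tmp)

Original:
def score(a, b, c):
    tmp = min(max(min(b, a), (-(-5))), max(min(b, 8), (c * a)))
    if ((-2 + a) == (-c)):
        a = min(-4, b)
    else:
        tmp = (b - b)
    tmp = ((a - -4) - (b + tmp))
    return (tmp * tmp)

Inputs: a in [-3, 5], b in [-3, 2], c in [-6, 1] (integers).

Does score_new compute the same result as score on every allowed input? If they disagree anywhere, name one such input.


Try a=-3, b=-3, c=-6.
score: tmp=5, then ((-2 + a) == (-c)) is false, then tmp=0, then tmp=4, then returns 16
score_new: tmp=5, then (not (not ((-2 + a) == (-c)))) is false, then a=-4, then aux=0, then val=18, then tmp=-2, then returns 4
16 against 4: the behavior changed.
verdict: not equivalent; witness: a=-3, b=-3, c=-6


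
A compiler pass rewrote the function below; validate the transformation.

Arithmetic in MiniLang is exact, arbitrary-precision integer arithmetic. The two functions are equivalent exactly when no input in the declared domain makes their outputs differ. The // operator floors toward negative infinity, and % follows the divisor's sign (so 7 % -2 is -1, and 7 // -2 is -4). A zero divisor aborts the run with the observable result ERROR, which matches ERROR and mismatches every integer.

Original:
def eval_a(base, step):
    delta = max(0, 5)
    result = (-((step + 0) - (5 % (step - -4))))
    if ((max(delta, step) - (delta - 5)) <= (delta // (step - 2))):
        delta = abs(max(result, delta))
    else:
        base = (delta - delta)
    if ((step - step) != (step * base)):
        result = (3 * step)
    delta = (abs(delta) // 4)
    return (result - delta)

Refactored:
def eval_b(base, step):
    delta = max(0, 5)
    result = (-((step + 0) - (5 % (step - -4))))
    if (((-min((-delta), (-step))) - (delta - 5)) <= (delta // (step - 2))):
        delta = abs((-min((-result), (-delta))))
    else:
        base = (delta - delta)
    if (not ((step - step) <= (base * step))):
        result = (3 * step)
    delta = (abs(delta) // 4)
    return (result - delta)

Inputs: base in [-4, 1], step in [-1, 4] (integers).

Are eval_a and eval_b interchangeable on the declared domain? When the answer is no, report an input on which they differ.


These are not equivalent — on base=1, step=3 the outputs split (8 vs 1).
eval_a: delta becomes 5; next result becomes 2; next ((max(delta, step) - (delta - 5)) <= (delta // (step - 2))) evaluates to true; next delta becomes 5; next ((step - step) != (step * base)) evaluates to true; next result becomes 9; next delta becomes 1; next final value 8
eval_b: delta becomes 5; next result becomes 2; next (((-min((-delta), (-step))) - (delta - 5)) <= (delta // (step - 2))) evaluates to true; next delta becomes 5; next (not ((step - step) <= (base * step))) evaluates to false; next delta becomes 1; next final value 1
verdict: not equivalent; witness: base=1, step=3
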